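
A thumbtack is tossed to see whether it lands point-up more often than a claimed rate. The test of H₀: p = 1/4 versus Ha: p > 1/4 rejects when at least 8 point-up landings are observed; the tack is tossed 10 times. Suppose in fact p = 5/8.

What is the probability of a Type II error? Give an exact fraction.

211794831/268435456

β = P(fail to reject H₀ | Ha true) = P(K ≤ 7 | p = 5/8), K ~ Binomial(10, 5/8).
Equivalently, β = 1 − P(K ≥ 8) = 211794831/268435456.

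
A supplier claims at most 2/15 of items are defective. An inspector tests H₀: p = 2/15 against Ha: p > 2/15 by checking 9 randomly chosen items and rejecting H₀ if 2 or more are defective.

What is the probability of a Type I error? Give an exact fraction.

Under H₀, Y ~ Binomial(9, 2/15); the Type I error rate is P(Y ≥ 2).
α = 1 − P(Y ≤ 1) = 1 − 25287652351/38443359375 = 13155707024/38443359375.

13155707024/38443359375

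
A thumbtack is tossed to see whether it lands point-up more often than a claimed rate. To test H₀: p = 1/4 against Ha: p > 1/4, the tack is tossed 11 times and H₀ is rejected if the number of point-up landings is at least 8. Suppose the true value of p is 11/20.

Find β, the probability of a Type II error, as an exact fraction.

β = P(fail to reject H₀ | Ha true) = P(X ≤ 7 | p = 11/20), X ~ Binomial(11, 11/20).
Equivalently, β = 1 − P(X ≥ 8) = 828290341647/1024000000000.

828290341647/1024000000000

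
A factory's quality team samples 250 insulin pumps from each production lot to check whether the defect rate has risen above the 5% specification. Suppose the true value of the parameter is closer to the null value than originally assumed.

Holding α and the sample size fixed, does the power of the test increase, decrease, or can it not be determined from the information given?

It decreases.

A smaller true effect puts the Ha sampling distribution closer to H₀, so more of it falls in the non-rejection region.
Since power = 1 − β and β increases, power decreases.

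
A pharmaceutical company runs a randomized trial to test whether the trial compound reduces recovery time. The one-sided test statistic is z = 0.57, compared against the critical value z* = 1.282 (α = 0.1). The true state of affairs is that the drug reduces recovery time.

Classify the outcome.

Type II error

The conventional null hypothesis is that the drug has no effect on recovery time.
Since z = 0.57 ≤ z* = 1.282, H₀ is not rejected.
H₀ is false (actually the drug reduces recovery time).
Failing to reject a false H₀ is a Type II error.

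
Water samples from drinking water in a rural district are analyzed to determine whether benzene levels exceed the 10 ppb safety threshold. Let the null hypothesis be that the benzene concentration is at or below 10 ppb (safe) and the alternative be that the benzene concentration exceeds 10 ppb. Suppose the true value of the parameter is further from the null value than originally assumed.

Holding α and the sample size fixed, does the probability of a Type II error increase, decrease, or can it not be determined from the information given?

It decreases.

The further the true parameter sits from the null value, the more of the Ha sampling distribution falls in the rejection region.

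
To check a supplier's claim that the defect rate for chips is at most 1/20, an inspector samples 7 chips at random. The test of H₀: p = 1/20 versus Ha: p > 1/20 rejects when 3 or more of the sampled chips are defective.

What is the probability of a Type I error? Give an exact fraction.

961803/256000000

Under H₀, X ~ Binomial(7, 1/20); the Type I error rate is P(X ≥ 3).
α = 1 − P(X ≤ 2) = 1 − 255038197/256000000 = 961803/256000000.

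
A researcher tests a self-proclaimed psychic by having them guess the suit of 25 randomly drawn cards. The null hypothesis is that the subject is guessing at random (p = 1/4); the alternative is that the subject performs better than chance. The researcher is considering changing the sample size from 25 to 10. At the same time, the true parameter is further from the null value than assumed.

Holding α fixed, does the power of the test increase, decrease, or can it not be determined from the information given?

Cannot be determined from the information given.

The first change alone would make β increase; the second alone would make β decrease. Which effect dominates depends on the magnitudes, which are not given.
Since power = 1 − β, the effect on power is likewise indeterminate.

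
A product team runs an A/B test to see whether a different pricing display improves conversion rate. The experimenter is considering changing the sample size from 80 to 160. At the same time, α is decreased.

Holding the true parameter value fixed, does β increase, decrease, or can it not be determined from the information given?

The first change alone would make β decrease; the second alone would make β increase. Which effect dominates depends on the magnitudes, which are not given.

Cannot be determined from the information given.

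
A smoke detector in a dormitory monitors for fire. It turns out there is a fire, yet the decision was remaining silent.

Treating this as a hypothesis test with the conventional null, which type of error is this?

Type II error

The null hypothesis here is that there is no fire.
'Remaining silent' corresponds to failing to reject H₀.
H₀ was not rejected but H₀ is false — a Type II error (false negative).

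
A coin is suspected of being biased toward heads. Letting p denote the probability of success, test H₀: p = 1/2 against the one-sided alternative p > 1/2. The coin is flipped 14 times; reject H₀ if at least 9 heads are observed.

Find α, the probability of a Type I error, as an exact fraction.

The Type I error probability is α = P(S ≥ 9) computed under H₀, where S ~ Binomial(14, 1/2).
Summing the upper tail: (2002 + 1001 + 364 + 91 + 14 + 1) / 2^14 = 3473/16384.

3473/16384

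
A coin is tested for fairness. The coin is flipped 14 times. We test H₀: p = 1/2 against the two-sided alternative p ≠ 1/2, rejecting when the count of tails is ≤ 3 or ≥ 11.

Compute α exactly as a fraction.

α = P(K ≤ 3 or K ≥ 11 | p = 1/2), K ~ Binomial(14, 1/2).
By symmetry, α = 2·P(K ≤ 3) = 2·(1 + 14 + 91 + 364)/16384 = 940/16384 = 235/4096.

235/4096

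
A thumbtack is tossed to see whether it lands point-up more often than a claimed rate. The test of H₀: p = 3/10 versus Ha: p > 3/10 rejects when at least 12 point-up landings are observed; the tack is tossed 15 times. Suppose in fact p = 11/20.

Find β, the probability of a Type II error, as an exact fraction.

7844484964274060391/8192000000000000000

Under the alternative p = 11/20, Y ~ Binomial(15, 11/20); β is the probability the test does not reject, P(Y < 12).
Adding the binomial probabilities P(Y=0)+…+P(Y=11) at p = 11/20 gives 7844484964274060391/8192000000000000000.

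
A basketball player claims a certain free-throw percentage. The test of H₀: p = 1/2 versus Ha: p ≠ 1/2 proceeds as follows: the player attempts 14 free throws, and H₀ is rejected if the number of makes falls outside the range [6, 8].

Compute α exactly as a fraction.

Under H₀, S ~ Binomial(14, 1/2); α is the probability of landing in either tail, P(S ≤ 5) + P(S ≥ 9).
The two tails are symmetric, so α = 2·(1 + 14 + 91 + 364 + 1001 + 2002)/2^14 = 6946/16384 = 3473/8192.

3473/8192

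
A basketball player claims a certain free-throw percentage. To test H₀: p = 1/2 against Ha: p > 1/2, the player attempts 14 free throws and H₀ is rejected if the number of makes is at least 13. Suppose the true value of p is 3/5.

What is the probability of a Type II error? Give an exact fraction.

6054091612/6103515625

β = P(fail to reject H₀ | Ha true) = P(Y ≤ 12 | p = 3/5), Y ~ Binomial(14, 3/5).
Summing C(14,j)·(3/5)^j·(2/5)^{14-j} for j = 0..12 gives 6054091612/6103515625.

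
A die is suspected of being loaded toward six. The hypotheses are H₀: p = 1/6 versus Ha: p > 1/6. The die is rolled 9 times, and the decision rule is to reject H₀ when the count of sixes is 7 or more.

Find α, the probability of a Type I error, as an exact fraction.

473/5038848

The Type I error probability is α = P(K ≥ 7) computed under H₀, where K ~ Binomial(9, 1/6).
P(K ≥ 7) = Σ_{j=7}^{9} C(9,j)·(1/6)^j·(5/6)^{9-j} = 473/5038848.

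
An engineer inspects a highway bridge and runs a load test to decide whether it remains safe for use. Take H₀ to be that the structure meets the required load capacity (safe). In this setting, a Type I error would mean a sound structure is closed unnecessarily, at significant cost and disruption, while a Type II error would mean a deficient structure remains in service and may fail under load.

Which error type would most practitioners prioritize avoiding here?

The Type II consequence (a deficient structure remains in service and may fail under load) is more severe than the Type I consequence (a sound structure is closed unnecessarily, at significant cost and disruption).

Type II error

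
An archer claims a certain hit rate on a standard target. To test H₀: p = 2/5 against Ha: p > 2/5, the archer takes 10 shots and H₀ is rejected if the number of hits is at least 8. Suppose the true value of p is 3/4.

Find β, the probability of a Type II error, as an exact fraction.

Under the alternative p = 3/4, S ~ Binomial(10, 3/4); β is the probability the test does not reject, P(S < 8).
Summing C(10,j)·(3/4)^j·(1/4)^{10-j} for j = 0..7 gives 124363/262144.

124363/262144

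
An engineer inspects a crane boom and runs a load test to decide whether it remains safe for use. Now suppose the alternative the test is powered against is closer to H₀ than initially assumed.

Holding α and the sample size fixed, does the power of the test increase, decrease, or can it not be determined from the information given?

When the true parameter is near the null value, the test has a harder time distinguishing Ha from H₀.
Since power = 1 − β and β increases, power decreases.

It decreases.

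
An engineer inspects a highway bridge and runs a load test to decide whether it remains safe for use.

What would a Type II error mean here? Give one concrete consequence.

With the conventional null hypothesis that the structure meets the required load capacity (safe):
A Type II error is failing to reject H₀ when H₀ is false.
Here that means keeping the structure open when actually the structure is structurally deficient.

A Type II error would mean concluding that the structure meets the required load capacity (safe) (or at least failing to establish that the structure is structurally deficient) when in fact the structure is structurally deficient. Consequence: a deficient structure remains in service and may fail under load.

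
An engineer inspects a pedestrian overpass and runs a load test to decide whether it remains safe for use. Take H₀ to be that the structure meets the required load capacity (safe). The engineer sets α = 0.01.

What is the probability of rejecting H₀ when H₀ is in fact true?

The significance level α is, by definition, the probability of a Type I error — P(reject H₀ | H₀ true).

0.01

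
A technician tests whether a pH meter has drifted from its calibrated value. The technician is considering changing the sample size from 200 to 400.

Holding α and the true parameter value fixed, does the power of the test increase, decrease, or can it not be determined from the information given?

Increasing n separates the H₀ and Ha sampling distributions, so under Ha fewer outcomes land in the acceptance region.
Since power = 1 − β and β decreases, power increases.

It increases.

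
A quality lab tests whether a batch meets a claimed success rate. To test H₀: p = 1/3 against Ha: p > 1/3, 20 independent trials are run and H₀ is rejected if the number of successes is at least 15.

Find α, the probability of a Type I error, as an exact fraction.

Under H₀, S ~ Binomial(20, 1/3), and α = P(S ≥ 15).
P(S ≥ 15) = Σ_{j=15}^{20} C(20,j)·(1/3)^j·(2/3)^{20-j} = 64841/387420489.

64841/387420489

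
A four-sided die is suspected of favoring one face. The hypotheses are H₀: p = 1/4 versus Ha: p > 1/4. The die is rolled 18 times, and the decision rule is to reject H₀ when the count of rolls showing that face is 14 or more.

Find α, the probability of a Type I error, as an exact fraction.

67831/17179869184

The Type I error probability is α = P(K ≥ 14) computed under H₀, where K ~ Binomial(18, 1/4).
Summing C(18,j)(1/4)^j(3/4)^{18−j} for j = 14,…,18 gives 67831/17179869184.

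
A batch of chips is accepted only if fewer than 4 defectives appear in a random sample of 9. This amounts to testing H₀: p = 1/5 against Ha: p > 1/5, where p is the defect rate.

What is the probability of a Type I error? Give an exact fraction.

167269/1953125

α = P(reject H₀ | H₀ true) = P(X ≥ 4 | p = 1/5), X ~ Binomial(9, 1/5).
α = 1 − P(X ≤ 3) = 1 − 1785856/1953125 = 167269/1953125.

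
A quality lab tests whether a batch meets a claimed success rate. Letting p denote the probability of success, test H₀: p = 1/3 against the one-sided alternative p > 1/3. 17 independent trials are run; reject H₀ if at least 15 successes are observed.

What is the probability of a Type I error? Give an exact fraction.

193/43046721

The Type I error probability is α = P(X ≥ 15) computed under H₀, where X ~ Binomial(17, 1/3).
Adding the binomial terms for j = 15 through 17 with p = 1/3 yields 193/43046721.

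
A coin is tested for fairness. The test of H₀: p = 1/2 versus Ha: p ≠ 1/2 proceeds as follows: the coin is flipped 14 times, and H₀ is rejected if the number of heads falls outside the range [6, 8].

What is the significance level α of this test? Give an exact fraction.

Under H₀, S ~ Binomial(14, 1/2); α is the probability of landing in either tail, P(S ≤ 5) + P(S ≥ 9).
Each tail has probability (1 + 14 + 91 + 364 + 1001 + 2002)/16384; doubling gives α = 6946/16384 = 3473/8192.

3473/8192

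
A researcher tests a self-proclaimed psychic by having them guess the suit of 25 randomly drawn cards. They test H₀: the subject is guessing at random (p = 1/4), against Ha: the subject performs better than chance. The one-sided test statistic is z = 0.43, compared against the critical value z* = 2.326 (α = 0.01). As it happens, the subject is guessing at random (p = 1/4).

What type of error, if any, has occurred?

No error — this is a correct decision.

Since z = 0.43 ≤ z* = 2.326, H₀ is not rejected.
H₀ is true (actually the subject is guessing at random (p = 1/4)).
The decision matches the true state — no error.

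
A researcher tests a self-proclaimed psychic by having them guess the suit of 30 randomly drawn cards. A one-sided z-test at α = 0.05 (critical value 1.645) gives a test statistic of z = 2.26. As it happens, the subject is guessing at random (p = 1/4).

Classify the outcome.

Type I error

The conventional null hypothesis is that the subject is guessing at random (p = 1/4).
Since z = 2.26 > z* = 1.645, H₀ is rejected.
H₀ is true (actually the subject is guessing at random (p = 1/4)).
Rejecting a true H₀ is a Type I error.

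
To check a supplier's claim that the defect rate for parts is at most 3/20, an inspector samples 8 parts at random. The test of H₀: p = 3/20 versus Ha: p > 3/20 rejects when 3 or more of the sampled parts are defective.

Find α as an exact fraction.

Under H₀, Y ~ Binomial(8, 3/20); the Type I error rate is P(Y ≥ 3).
α = 1 − P(Y ≤ 2) = 1 − 22906552981/25600000000 = 2693447019/25600000000.

2693447019/25600000000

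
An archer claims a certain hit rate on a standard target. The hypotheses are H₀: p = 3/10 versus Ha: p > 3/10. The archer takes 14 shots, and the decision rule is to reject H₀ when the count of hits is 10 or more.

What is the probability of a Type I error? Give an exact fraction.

Under H₀, K ~ Binomial(14, 3/10), and α = P(K ≥ 10).
Adding the binomial terms for j = 10 through 14 with p = 3/10 yields 33313260987/20000000000000.

33313260987/20000000000000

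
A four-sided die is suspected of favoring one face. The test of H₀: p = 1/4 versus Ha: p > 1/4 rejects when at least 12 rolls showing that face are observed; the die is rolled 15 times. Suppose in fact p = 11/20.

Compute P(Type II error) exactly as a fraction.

Under the alternative p = 11/20, Y ~ Binomial(15, 11/20); β is the probability the test does not reject, P(Y < 12).
Summing C(15,j)·(11/20)^j·(9/20)^{15-j} for j = 0..11 gives 7844484964274060391/8192000000000000000.

7844484964274060391/8192000000000000000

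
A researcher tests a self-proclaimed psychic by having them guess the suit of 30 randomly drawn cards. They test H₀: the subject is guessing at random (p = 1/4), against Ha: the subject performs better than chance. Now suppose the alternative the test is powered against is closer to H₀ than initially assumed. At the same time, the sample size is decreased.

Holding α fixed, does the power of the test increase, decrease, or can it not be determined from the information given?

A smaller departure from H₀ means the test statistic under Ha is distributed closer to where it would be under H₀; rejection becomes less likely. A smaller sample increases the standard error, so the sampling distributions under H₀ and Ha overlap more. Both changes push β in the same direction.
Since power = 1 − β and β increases, power decreases.

It decreases.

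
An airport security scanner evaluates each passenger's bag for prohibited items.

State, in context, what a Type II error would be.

With the conventional null hypothesis that the bag contains no prohibited items:
A Type II error is failing to reject H₀ when H₀ is false.
Here that means letting the bag through when actually the bag contains a prohibited item.

A Type II error would mean concluding that the bag contains no prohibited items (or at least failing to establish that the bag contains a prohibited item) when in fact the bag contains a prohibited item.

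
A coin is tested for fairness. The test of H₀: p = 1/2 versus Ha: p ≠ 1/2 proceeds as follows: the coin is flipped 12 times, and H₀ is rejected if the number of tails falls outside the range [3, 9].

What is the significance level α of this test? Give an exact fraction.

79/2048

Under H₀, Y ~ Binomial(12, 1/2); α is the probability of landing in either tail, P(Y ≤ 2) + P(Y ≥ 10).
By symmetry, α = 2·P(Y ≤ 2) = 2·(1 + 12 + 66)/4096 = 158/4096 = 79/2048.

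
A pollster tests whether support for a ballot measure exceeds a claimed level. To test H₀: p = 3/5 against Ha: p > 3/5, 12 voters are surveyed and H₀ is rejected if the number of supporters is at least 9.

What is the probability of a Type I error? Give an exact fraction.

11002797/48828125

Under H₀, K ~ Binomial(12, 3/5), and α = P(K ≥ 9).
Adding the binomial terms for j = 9 through 12 with p = 3/5 yields 11002797/48828125.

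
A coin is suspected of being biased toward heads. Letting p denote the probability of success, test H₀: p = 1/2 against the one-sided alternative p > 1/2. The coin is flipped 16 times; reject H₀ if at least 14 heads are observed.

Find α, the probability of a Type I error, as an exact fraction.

The Type I error probability is α = P(X ≥ 14) computed under H₀, where X ~ Binomial(16, 1/2).
Summing the upper tail: (120 + 16 + 1) / 2^16 = 137/65536.

137/65536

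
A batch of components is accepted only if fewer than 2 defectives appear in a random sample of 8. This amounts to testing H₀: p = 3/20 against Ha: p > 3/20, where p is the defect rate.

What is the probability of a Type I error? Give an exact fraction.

The significance level is the probability, assuming p = 3/20, of seeing 2 or more defectives in 8 draws.
Computing the lower-tail complement: 1 − 16823885593/25600000000 = 8776114407/25600000000.

8776114407/25600000000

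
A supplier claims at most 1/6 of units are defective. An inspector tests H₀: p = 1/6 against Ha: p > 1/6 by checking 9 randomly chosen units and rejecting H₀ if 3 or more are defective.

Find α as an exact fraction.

α = P(reject H₀ | H₀ true) = P(K ≥ 3 | p = 1/6), K ~ Binomial(9, 1/6).
Computing the lower-tail complement: 1 − 4140625/5038848 = 898223/5038848.

898223/5038848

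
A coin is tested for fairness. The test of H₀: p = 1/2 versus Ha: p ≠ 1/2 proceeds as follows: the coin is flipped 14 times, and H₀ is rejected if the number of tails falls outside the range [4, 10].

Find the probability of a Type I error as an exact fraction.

The significance level is the null-hypothesis probability of the rejection region {≤3} ∪ {≥11}.
The two tails are symmetric, so α = 2·(1 + 14 + 91 + 364)/2^14 = 940/16384 = 235/4096.

235/4096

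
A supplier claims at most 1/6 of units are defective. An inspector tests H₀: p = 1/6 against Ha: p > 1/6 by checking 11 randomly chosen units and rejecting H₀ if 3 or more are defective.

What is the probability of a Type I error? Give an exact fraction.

3671303/13436928

Under H₀, Y ~ Binomial(11, 1/6); the Type I error rate is P(Y ≥ 3).
Computing the lower-tail complement: 1 − 9765625/13436928 = 3671303/13436928.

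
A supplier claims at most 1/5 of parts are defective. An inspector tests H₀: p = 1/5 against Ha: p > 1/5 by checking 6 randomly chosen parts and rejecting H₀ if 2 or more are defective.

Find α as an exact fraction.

Under H₀, X ~ Binomial(6, 1/5); the Type I error rate is P(X ≥ 2).
Computing the lower-tail complement: 1 − 2048/3125 = 1077/3125.

1077/3125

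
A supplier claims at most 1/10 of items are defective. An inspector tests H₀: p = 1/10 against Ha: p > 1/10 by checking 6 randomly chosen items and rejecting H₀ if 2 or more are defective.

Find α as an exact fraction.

22853/200000

The significance level is the probability, assuming p = 1/10, of seeing 2 or more defectives in 6 draws.
Via the complement, α = 1 − Σ_{j=0}^{1} C(6,j)(1/10)^j(9/10)^{6-j} = 22853/200000.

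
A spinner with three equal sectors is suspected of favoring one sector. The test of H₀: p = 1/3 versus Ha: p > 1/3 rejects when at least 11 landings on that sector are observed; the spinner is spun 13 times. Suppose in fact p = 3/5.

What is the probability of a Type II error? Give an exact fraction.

1150021472/1220703125

A Type II error is failing to reject when Ha holds: with p = 3/5, β = P(K ≤ 10).
Summing C(13,j)·(3/5)^j·(2/5)^{13-j} for j = 0..10 gives 1150021472/1220703125.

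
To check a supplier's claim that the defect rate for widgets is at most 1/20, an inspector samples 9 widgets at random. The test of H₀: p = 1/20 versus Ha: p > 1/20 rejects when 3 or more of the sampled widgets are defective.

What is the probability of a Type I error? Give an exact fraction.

Under H₀, S ~ Binomial(9, 1/20); the Type I error rate is P(S ≥ 3).
Via the complement, α = 1 − Σ_{j=0}^{2} C(9,j)(1/20)^j(19/20)^{9-j} = 535106531/64000000000.

535106531/64000000000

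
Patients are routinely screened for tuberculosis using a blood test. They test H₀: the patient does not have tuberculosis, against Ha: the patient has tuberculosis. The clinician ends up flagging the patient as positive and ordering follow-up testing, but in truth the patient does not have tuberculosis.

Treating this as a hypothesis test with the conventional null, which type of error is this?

Type I error

'Flagging the patient as positive and ordering follow-up testing' corresponds to rejecting H₀.
H₀ was rejected but H₀ is true — a Type I error (false positive).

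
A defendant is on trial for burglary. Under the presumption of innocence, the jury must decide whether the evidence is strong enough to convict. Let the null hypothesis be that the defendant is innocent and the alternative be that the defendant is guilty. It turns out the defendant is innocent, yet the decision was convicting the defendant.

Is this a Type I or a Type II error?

'Convicting the defendant' corresponds to rejecting H₀.
H₀ was rejected but H₀ is true — a Type I error (false positive).

Type I error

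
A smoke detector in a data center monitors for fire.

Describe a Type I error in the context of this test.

With the conventional null hypothesis that there is no fire:
A Type I error is rejecting H₀ when H₀ is true.
Here that means sounding the alarm and evacuating the building when actually there is no fire.

A Type I error would mean concluding that there is a fire when in fact there is no fire.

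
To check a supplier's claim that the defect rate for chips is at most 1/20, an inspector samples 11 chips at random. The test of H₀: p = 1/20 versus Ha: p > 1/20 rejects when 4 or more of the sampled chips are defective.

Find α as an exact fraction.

α = P(reject H₀ | H₀ true) = P(Y ≥ 4 | p = 1/20), Y ~ Binomial(11, 1/20).
α = 1 − P(Y ≤ 3) = 1 − 5112052475341/5120000000000 = 7947524659/5120000000000.

7947524659/5120000000000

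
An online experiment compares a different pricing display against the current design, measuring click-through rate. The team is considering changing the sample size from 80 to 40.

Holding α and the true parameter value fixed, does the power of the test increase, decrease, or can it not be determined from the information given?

Reducing n widens both sampling distributions, so the test has less ability to distinguish Ha from H₀.
Since power = 1 − β and β increases, power decreases.

It decreases.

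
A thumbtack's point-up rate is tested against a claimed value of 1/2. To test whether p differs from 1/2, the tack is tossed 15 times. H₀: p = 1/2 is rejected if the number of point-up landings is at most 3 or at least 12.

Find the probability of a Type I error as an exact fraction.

α = P(K ≤ 3 or K ≥ 12 | p = 1/2), K ~ Binomial(15, 1/2).
The two tails are symmetric, so α = 2·(1 + 15 + 105 + 455)/2^15 = 1152/32768 = 9/256.

9/256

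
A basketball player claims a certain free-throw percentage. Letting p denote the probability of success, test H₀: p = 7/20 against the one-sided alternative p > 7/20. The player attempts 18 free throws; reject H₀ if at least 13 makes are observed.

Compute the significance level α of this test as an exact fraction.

94232010575926496497/65536000000000000000000

The Type I error probability is α = P(X ≥ 13) computed under H₀, where X ~ Binomial(18, 7/20).
P(X ≥ 13) = Σ_{j=13}^{18} C(18,j)·(7/20)^j·(13/20)^{18-j} = 94232010575926496497/65536000000000000000000.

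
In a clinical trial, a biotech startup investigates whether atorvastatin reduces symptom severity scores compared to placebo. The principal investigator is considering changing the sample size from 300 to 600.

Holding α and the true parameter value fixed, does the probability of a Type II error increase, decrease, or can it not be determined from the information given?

It decreases.

More data shrinks sampling variability; the test statistic under Ha concentrates further from the null value, making rejection more likely.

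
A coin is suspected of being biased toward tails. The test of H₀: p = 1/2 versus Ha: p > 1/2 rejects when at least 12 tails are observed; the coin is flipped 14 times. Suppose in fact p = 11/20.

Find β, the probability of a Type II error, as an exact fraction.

Under the alternative p = 11/20, X ~ Binomial(14, 11/20); β is the probability the test does not reject, P(X < 12).
Summing C(14,j)·(11/20)^j·(9/20)^{14-j} for j = 0..11 gives 805268516435735481/819200000000000000.

805268516435735481/819200000000000000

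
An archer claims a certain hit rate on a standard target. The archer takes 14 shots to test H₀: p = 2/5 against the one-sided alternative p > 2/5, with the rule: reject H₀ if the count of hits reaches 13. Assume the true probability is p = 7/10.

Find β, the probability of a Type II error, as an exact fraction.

β = P(fail to reject H₀ | Ha true) = P(X ≤ 12 | p = 7/10), X ~ Binomial(14, 7/10).
Summing C(14,j)·(7/10)^j·(3/10)^{14-j} for j = 0..12 gives 95252438490057/100000000000000.

95252438490057/100000000000000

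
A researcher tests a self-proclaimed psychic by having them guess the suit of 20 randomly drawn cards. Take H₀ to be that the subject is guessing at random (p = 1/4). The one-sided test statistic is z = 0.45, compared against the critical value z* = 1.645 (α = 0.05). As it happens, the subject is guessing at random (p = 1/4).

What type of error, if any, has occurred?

Since z = 0.45 ≤ z* = 1.645, H₀ is not rejected.
H₀ is true (actually the subject is guessing at random (p = 1/4)).
The decision matches the true state — no error.

Neither — the decision is correct.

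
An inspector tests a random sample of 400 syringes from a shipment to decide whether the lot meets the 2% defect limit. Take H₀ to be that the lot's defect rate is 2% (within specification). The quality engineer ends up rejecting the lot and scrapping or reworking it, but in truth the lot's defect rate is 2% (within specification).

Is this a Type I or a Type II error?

Type I error

'Rejecting the lot and scrapping or reworking it' corresponds to rejecting H₀.
H₀ was rejected but H₀ is true — a Type I error (false positive).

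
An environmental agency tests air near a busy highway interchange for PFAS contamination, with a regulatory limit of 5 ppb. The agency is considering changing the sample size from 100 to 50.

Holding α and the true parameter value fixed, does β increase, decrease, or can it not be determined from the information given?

It increases.

With less data the test statistic is noisier; under Ha, more outcomes land inside the acceptance region.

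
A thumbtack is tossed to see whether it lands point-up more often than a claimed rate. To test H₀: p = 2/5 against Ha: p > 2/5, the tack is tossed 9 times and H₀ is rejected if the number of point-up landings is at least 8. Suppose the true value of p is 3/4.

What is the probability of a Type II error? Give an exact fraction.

45853/65536

β = P(fail to reject H₀ | Ha true) = P(Y ≤ 7 | p = 3/4), Y ~ Binomial(9, 3/4).
Adding the binomial probabilities P(Y=0)+…+P(Y=7) at p = 3/4 gives 45853/65536.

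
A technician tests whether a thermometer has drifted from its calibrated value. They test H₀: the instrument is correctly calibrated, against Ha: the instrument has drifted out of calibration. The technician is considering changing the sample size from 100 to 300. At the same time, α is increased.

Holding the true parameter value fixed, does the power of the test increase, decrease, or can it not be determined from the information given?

It increases.

A larger sample reduces the standard error, pulling the sampling distribution under Ha further from the non-rejection region. A larger α widens the rejection region, so when the alternative is true more outcomes lead to rejection — failing to reject becomes less likely. Both changes push β in the same direction.
Since power = 1 − β and β decreases, power increases.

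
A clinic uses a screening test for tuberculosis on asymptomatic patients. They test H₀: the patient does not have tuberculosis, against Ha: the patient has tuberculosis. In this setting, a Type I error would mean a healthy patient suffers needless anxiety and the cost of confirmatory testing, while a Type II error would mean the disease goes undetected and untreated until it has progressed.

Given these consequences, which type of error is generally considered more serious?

The Type II consequence (the disease goes undetected and untreated until it has progressed) is more severe than the Type I consequence (a healthy patient suffers needless anxiety and the cost of confirmatory testing).

Type II error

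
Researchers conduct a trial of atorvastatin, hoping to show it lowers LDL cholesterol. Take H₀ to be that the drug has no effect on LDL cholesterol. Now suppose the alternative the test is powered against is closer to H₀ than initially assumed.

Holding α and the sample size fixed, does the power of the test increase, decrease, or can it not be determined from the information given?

It decreases.

A smaller departure from H₀ means the test statistic under Ha is distributed closer to where it would be under H₀; rejection becomes less likely.
Since power = 1 − β and β increases, power decreases.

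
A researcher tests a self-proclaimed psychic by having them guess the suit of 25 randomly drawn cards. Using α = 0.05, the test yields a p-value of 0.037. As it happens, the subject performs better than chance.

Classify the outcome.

No error (correct decision).

The conventional null hypothesis is that the subject is guessing at random (p = 1/4).
Since p = 0.037 < α = 0.05, H₀ is rejected.
H₀ is false (actually the subject performs better than chance).
The decision matches the true state — no error.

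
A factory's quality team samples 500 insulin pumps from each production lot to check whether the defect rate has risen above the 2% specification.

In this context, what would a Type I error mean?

With the conventional null hypothesis that the lot's defect rate is 2% (within specification):
A Type I error is rejecting H₀ when H₀ is true.
Here that means rejecting the lot and scrapping or reworking it when actually the lot's defect rate is 2% (within specification).

A Type I error would mean concluding that the lot's defect rate exceeds 2% when in fact the lot's defect rate is 2% (within specification).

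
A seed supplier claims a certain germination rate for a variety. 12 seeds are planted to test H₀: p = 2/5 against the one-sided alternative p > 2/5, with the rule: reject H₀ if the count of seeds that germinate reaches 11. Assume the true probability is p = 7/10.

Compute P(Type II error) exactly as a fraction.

914974950051/1000000000000

β = P(fail to reject H₀ | Ha true) = P(Y ≤ 10 | p = 7/10), Y ~ Binomial(12, 7/10).
Summing C(12,j)·(7/10)^j·(3/10)^{12-j} for j = 0..10 gives 914974950051/1000000000000.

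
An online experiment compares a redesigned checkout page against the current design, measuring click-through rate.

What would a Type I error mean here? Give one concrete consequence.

With the conventional null hypothesis that the new design has no effect on click-through rate:
A Type I error is rejecting H₀ when H₀ is true.
Here that means shipping the new feature to all users when actually the new design has no effect on click-through rate.

A Type I error would mean concluding that the new design increases click-through rate when in fact the new design has no effect on click-through rate. Consequence: engineering effort is spent shipping a change that doesn't actually help.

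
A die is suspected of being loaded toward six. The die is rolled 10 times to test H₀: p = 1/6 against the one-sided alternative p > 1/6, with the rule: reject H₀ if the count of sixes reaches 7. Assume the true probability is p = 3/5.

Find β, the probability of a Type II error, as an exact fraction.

Under the alternative p = 3/5, K ~ Binomial(10, 3/5); β is the probability the test does not reject, P(K < 7).
Summing C(10,j)·(3/5)^j·(2/5)^{10-j} for j = 0..6 gives 6032416/9765625.

6032416/9765625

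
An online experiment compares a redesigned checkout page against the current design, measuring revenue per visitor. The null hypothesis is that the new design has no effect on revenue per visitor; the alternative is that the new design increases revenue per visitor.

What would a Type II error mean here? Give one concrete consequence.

A Type II error is failing to reject H₀ when H₀ is false.
Here that means keeping the current design when actually the new design increases revenue per visitor.

A Type II error would mean concluding that the new design has no effect on revenue per visitor (or at least failing to establish that the new design increases revenue per visitor) when in fact the new design increases revenue per visitor. Consequence: a genuinely better design is discarded.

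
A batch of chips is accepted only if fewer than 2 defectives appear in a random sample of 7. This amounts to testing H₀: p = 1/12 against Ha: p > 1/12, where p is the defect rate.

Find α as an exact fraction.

219095/1990656

α = P(reject H₀ | H₀ true) = P(S ≥ 2 | p = 1/12), S ~ Binomial(7, 1/12).
α = 1 − P(S ≤ 1) = 1 − 1771561/1990656 = 219095/1990656.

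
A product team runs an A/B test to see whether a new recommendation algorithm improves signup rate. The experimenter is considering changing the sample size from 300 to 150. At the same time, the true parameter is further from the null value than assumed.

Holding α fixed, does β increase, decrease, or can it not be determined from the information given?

Cannot be determined from the information given.

The first change alone would make β increase; the second alone would make β decrease. Which effect dominates depends on the magnitudes, which are not given.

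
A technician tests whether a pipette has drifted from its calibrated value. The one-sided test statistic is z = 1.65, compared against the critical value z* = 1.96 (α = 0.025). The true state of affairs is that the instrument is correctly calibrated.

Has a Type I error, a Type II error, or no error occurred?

The conventional null hypothesis is that the instrument is correctly calibrated.
Since z = 1.65 ≤ z* = 1.96, H₀ is not rejected.
H₀ is true (actually the instrument is correctly calibrated).
The decision matches the true state — no error.

No error (correct decision).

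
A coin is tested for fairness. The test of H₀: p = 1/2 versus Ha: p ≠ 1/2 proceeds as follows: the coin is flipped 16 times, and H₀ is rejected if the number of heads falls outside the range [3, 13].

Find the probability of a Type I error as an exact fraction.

137/32768

α = P(Y ≤ 2 or Y ≥ 14 | p = 1/2), Y ~ Binomial(16, 1/2).
By symmetry, α = 2·P(Y ≤ 2) = 2·(1 + 16 + 120)/65536 = 274/65536 = 137/32768.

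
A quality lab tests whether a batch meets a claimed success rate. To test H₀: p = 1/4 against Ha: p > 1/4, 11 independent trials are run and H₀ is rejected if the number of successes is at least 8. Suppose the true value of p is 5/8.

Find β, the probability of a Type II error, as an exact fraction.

688976199/1073741824

β = P(fail to reject H₀ | Ha true) = P(Y ≤ 7 | p = 5/8), Y ~ Binomial(11, 5/8).
Summing C(11,j)·(5/8)^j·(3/8)^{11-j} for j = 0..7 gives 688976199/1073741824.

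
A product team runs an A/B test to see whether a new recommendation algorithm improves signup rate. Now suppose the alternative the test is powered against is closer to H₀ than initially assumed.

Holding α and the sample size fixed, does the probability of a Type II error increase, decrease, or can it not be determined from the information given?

A smaller departure from H₀ means the test statistic under Ha is distributed closer to where it would be under H₀; rejection becomes less likely.

It increases.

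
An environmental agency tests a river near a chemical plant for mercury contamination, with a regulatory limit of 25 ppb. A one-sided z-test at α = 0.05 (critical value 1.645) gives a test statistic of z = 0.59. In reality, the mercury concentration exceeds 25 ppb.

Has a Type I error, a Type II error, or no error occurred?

The conventional null hypothesis is that the mercury concentration is at or below 25 ppb (safe).
Since z = 0.59 ≤ z* = 1.645, H₀ is not rejected.
H₀ is false (actually the mercury concentration exceeds 25 ppb).
Failing to reject a false H₀ is a Type II error.

Type II error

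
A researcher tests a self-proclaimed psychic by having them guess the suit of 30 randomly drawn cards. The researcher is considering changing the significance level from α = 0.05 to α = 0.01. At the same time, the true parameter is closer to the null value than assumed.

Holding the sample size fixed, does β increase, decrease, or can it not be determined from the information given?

It increases.

Lowering α raises the bar for rejection; under Ha, the test now fails to reject on outcomes it previously would have rejected. A smaller true effect puts the Ha sampling distribution closer to H₀, so more of it falls in the non-rejection region. Both changes push β in the same direction.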